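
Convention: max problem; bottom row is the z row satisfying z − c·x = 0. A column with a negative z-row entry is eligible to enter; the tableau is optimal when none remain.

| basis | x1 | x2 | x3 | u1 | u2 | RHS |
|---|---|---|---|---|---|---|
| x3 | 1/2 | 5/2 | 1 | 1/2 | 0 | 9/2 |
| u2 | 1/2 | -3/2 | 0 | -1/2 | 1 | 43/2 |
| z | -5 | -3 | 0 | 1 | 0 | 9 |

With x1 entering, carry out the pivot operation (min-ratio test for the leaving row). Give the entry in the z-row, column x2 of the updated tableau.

22

Ratio test on column x1 — row 1: (9/2)/(1/2) = 9; row 2: (43/2)/(1/2) = 43. Minimum is 9 at row 1 (x3 leaves); pivot element 1/2.
Divide row 1 by 1/2; eliminate column x1 from the other rows.
z-row update in column x2: -3 − (-5)·5 = 22.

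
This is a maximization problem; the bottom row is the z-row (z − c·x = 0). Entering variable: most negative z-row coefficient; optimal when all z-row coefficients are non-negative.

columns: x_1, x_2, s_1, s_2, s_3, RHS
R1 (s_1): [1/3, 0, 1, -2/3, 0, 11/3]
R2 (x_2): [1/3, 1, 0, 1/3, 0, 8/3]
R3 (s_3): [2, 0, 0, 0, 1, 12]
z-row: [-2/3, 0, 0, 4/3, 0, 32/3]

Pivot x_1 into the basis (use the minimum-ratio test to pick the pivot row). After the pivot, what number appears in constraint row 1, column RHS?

5/3

Ratio test on column x_1 — row 1: (11/3)/(1/3) = 11; row 2: (8/3)/(1/3) = 8; row 3: 12/2 = 6. Minimum is 6 at row 3 (s_3 leaves); pivot element 2.
Divide row 3 by 2; eliminate column x_1 from the other rows.
Row 1 update in column RHS: 11/3 − (1/3)·6 = 5/3.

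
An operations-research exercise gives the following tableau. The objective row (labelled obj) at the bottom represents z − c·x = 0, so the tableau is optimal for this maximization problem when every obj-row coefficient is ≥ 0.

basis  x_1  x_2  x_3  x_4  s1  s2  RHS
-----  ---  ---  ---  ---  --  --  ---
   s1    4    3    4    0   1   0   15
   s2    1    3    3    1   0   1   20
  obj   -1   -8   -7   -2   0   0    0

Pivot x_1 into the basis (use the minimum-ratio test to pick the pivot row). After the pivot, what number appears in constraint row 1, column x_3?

1

Ratio test on column x_1 — row 1: 15/4 = 15/4; row 2: 20/1 = 20. Minimum is 15/4 at row 1 (s1 leaves); pivot element 4.
Divide row 1 by 4; eliminate column x_1 from the other rows.
In the new row 1, the x_3 entry is the old entry divided by the pivot: 4/4 = 1.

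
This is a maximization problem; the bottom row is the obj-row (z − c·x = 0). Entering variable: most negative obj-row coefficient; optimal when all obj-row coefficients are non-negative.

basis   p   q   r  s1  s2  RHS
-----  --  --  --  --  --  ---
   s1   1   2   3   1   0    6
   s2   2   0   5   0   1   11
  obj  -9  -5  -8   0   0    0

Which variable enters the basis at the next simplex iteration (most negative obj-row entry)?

p

Negative obj-row entries: p: -9, q: -5, r: -8.
The most negative is -9 in column p, so p enters.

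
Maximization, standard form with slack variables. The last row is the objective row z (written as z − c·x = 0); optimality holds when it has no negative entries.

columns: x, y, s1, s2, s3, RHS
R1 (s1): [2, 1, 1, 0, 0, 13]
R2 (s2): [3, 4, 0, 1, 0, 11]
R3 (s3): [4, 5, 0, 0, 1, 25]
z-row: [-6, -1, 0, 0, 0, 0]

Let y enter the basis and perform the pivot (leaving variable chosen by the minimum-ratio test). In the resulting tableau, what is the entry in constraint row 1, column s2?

-1/4

Ratio test on column y — row 1: 13/1 = 13; row 2: 11/4 = 11/4; row 3: 25/5 = 5. Minimum is 11/4 at row 2 (s2 leaves); pivot element 4.
Divide row 2 by 4; eliminate column y from the other rows.
Row 1 update in column s2: 0 − 1·(1/4) = -1/4.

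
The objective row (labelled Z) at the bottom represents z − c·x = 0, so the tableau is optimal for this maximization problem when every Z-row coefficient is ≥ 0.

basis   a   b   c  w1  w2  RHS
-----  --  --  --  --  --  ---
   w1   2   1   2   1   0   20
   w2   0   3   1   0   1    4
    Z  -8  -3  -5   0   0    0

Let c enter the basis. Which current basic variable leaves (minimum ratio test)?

Column c entries and ratios — w1: 20/2 = 10; w2: 4/1 = 4.
Smallest ratio is 4 in the row of w2, so w2 leaves.

w2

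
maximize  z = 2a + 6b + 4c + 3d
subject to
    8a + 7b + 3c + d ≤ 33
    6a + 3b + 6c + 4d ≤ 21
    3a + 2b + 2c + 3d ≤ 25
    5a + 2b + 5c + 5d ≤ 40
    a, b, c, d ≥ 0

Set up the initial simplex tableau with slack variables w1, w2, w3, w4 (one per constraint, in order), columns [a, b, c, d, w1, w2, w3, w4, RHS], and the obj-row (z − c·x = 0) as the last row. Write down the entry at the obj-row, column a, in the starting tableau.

-2

The obj-row carries the negated objective coefficients: the a entry is -2.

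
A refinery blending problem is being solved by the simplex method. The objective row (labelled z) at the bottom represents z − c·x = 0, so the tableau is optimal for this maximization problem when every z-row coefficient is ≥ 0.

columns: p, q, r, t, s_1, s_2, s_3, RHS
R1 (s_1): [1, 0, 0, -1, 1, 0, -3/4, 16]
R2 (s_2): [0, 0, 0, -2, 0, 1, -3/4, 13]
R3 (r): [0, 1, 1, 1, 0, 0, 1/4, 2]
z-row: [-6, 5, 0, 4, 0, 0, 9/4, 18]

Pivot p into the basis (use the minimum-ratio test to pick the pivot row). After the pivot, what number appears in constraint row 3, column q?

1

Ratio test on column p — row 1: 16/1 = 16; row 2: entry 0 ≤ 0; row 3: entry 0 ≤ 0. Minimum is 16 at row 1 (s_1 leaves); pivot element 1.
Divide row 1 by 1; eliminate column p from the other rows.
Row 3 update in column q: 1 − 0·0 = 1.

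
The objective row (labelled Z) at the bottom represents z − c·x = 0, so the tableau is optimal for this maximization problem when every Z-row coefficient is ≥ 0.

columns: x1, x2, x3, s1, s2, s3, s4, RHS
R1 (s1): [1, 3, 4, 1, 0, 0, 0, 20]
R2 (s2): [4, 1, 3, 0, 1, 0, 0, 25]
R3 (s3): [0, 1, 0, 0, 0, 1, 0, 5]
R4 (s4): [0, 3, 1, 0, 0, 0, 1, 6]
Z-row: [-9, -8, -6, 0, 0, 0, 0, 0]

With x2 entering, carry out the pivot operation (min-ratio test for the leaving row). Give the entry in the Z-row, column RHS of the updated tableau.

Ratio test on column x2 — row 1: 20/3 = 20/3; row 2: 25/1 = 25; row 3: 5/1 = 5; row 4: 6/3 = 2. Minimum is 2 at row 4 (s4 leaves); pivot element 3.
Divide row 4 by 3; eliminate column x2 from the other rows.
Z-row update in column RHS: 0 − (-8)·2 = 16.

16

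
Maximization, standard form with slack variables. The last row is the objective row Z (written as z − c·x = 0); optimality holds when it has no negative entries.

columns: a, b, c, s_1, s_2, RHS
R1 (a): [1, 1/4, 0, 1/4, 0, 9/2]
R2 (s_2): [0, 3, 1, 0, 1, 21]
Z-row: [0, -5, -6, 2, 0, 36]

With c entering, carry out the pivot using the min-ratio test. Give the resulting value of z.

162

Ratio test on column c — row 1: entry 0 ≤ 0; row 2: 21/1 = 21. Minimum is 21 at row 2 (s_2 leaves); pivot element 1.
Pivot on row 2; the Z-row RHS becomes 36 − (-6)·21 = 162.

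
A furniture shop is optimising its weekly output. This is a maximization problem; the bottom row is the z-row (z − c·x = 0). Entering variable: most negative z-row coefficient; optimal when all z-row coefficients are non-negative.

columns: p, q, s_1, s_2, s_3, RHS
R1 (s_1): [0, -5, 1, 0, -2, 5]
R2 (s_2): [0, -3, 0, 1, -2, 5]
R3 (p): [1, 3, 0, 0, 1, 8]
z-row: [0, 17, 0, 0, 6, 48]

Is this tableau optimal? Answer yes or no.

Every z-row coefficient is ≥ 0, so the tableau is optimal.

yes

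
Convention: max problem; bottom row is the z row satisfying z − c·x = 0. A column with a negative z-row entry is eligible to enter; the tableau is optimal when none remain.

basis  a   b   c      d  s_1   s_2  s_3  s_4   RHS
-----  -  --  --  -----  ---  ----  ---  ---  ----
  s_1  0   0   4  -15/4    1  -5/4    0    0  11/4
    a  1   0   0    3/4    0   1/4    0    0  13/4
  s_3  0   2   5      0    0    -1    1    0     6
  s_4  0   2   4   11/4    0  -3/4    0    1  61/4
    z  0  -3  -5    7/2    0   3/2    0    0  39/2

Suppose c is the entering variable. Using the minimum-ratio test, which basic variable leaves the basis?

Column c entries and ratios — s_1: (11/4)/4 = 11/16; a: 0 ≤ 0, skip; s_3: 6/5 = 6/5; s_4: (61/4)/4 = 61/16.
Smallest ratio is 11/16 in the row of s_1, so s_1 leaves.

s_1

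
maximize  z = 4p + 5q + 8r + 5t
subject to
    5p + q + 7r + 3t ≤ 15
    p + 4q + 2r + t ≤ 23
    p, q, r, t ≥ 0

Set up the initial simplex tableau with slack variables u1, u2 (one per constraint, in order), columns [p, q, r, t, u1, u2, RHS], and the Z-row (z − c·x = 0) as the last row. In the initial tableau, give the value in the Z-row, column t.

-5

The Z-row carries the negated objective coefficients: the t entry is -5.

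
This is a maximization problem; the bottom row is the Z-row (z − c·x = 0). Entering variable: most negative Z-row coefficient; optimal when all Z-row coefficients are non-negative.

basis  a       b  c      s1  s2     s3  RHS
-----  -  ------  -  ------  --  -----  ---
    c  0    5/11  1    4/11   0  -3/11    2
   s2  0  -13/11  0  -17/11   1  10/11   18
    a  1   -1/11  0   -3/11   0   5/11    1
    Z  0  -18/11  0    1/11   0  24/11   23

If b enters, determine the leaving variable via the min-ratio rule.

Column b entries and ratios — c: 2/(5/11) = 22/5; s2: -13/11 ≤ 0, skip; a: -1/11 ≤ 0, skip.
Smallest ratio is 22/5 in the row of c, so c leaves.

c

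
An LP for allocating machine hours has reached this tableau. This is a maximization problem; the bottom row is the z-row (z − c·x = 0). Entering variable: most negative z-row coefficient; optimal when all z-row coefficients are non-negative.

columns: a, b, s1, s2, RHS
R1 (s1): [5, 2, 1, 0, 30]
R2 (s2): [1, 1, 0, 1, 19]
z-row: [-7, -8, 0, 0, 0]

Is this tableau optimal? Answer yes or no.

The z-row has a negative entry -8 in column b, so it is not optimal.

no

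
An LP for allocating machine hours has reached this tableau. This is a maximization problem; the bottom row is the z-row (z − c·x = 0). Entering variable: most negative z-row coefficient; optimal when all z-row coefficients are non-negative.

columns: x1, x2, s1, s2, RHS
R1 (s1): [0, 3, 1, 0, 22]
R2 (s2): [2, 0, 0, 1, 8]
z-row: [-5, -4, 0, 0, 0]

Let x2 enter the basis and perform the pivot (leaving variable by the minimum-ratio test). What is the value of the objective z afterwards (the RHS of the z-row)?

Ratio test on column x2 — row 1: 22/3 = 22/3; row 2: entry 0 ≤ 0. Minimum is 22/3 at row 1 (s1 leaves); pivot element 3.
Pivot on row 1; the z-row RHS becomes 0 − (-4)·(22/3) = 88/3.

88/3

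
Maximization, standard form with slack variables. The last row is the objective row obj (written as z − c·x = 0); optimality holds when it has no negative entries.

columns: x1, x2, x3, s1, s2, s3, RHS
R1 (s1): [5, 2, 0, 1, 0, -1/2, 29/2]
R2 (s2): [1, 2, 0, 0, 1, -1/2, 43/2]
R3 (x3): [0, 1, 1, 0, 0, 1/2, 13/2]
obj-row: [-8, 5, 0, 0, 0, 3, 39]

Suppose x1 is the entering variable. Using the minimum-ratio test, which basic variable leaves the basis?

s1

Column x1 entries and ratios — s1: (29/2)/5 = 29/10; s2: (43/2)/1 = 43/2; x3: 0 ≤ 0, skip.
Smallest ratio is 29/10 in the row of s1, so s1 leaves.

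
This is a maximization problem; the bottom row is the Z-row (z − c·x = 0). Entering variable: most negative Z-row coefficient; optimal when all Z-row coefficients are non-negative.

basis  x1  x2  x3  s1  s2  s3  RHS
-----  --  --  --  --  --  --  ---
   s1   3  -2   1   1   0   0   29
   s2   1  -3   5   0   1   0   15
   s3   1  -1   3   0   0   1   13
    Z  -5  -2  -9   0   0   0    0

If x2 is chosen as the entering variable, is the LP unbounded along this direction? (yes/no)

Every constraint-row entry in column x2 is ≤ 0, so increasing x2 is unbounded.

yes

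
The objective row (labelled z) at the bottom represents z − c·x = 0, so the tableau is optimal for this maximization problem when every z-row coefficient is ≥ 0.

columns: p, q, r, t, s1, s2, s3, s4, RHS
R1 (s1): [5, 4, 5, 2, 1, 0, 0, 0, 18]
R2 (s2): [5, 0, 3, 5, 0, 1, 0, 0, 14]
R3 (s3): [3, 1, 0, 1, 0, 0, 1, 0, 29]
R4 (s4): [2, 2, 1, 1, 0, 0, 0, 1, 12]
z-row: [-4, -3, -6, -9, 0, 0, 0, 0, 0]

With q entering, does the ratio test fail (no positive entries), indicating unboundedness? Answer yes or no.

no

Column q has positive entries in row(s) 1, 3, 4, so the ratio test bounds it — not unbounded.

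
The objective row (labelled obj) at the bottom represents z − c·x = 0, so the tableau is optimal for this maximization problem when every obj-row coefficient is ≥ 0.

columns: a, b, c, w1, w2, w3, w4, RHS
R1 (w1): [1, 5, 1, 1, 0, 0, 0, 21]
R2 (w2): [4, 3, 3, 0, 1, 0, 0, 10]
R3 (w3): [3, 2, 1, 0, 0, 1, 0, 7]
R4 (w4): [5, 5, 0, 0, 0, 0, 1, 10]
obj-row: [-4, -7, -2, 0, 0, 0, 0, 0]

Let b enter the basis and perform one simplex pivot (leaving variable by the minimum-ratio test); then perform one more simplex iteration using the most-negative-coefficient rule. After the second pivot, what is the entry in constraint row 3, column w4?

Ratio test on column b — row 1: 21/5 = 21/5; row 2: 10/3 = 10/3; row 3: 7/2 = 7/2; row 4: 10/5 = 2. Minimum is 2 at row 4 (w4 leaves); pivot element 5.
Divide row 4 by 5; eliminate column b from the other rows.
Second iteration: most negative obj-row entry is -2 in column c, so c enters.
Ratio test on column c — row 1: 11/1 = 11; row 2: 4/3 = 4/3; row 3: 3/1 = 3; row 4: entry 0 ≤ 0. Minimum is 4/3 at row 2 (w2 leaves); pivot element 3.
Divide row 2 by 3; eliminate column c from the other rows.
After both pivots, the entry at constraint row 3, column w4 is -1/5.

-1/5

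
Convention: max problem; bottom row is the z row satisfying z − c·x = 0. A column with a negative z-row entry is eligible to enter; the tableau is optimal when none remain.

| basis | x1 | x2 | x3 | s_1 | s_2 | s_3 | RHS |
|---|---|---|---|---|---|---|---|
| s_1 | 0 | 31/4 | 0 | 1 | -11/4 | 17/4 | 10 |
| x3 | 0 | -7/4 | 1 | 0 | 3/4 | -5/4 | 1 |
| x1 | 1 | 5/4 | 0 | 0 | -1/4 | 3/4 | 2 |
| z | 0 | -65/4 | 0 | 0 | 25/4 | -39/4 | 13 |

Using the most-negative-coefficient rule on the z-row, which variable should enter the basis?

x2

Negative z-row entries: x2: -65/4, s_3: -39/4.
The most negative is -65/4 in column x2, so x2 enters.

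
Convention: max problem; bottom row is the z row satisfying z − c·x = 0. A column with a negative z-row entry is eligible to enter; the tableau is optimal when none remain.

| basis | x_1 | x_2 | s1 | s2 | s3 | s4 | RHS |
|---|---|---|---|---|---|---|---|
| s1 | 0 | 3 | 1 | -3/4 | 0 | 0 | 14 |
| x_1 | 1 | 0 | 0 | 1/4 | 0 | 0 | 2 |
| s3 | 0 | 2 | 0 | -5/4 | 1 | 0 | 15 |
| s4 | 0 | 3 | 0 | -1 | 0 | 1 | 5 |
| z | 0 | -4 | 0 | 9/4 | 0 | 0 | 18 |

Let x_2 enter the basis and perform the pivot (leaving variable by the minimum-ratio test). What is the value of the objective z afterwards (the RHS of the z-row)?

74/3

Ratio test on column x_2 — row 1: 14/3 = 14/3; row 2: entry 0 ≤ 0; row 3: 15/2 = 15/2; row 4: 5/3 = 5/3. Minimum is 5/3 at row 4 (s4 leaves); pivot element 3.
Pivot on row 4; the z-row RHS becomes 18 − (-4)·(5/3) = 74/3.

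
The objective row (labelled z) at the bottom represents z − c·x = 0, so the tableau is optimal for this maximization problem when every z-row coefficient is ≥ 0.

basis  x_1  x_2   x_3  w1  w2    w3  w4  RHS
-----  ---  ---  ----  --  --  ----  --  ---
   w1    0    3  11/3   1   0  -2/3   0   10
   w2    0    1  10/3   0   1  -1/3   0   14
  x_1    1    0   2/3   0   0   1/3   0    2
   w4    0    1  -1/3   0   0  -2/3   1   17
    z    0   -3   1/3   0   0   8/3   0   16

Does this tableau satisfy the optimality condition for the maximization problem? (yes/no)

no

The z-row has a negative entry -3 in column x_2, so it is not optimal.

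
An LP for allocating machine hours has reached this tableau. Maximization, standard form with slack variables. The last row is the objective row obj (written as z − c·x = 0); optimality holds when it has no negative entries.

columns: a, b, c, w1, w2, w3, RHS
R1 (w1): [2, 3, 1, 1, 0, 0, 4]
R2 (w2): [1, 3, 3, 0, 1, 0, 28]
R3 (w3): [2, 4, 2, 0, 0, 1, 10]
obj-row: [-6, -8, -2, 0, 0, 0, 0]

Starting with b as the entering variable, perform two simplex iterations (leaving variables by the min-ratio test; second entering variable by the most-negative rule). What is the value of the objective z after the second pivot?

Ratio test on column b — row 1: 4/3 = 4/3; row 2: 28/3 = 28/3; row 3: 10/4 = 5/2. Minimum is 4/3 at row 1 (w1 leaves); pivot element 3.
Pivot on row 1; the obj-row RHS becomes 0 − (-8)·(4/3) = 32/3.
Next entering variable (most negative obj-row entry -2/3): a.
Ratio test on column a — row 1: (4/3)/(2/3) = 2; row 2: entry -1 ≤ 0; row 3: entry -2/3 ≤ 0. Minimum is 2 at row 1 (b leaves); pivot element 2/3.
After the second pivot the obj-row RHS is 32/3 − (-2/3)·2 = 12.

12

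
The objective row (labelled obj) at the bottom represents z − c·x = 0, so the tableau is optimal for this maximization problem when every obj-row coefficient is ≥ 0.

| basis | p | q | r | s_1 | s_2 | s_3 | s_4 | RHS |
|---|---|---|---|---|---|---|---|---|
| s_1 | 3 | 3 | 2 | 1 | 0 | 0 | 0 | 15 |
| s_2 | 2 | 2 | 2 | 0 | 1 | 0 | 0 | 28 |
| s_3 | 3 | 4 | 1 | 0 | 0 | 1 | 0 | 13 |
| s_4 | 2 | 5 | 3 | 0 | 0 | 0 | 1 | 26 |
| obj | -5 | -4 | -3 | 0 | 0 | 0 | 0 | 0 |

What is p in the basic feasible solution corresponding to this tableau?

0

p is not in the basis, so in the current basic feasible solution p = 0.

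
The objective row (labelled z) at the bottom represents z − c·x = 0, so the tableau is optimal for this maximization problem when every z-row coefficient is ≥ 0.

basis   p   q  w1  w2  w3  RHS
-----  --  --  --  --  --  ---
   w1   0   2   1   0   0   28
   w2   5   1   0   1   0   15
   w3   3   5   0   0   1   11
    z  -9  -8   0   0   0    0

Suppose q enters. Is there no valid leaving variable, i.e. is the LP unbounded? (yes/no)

Column q has positive entries in row(s) 1, 2, 3, so the ratio test bounds it — not unbounded.

no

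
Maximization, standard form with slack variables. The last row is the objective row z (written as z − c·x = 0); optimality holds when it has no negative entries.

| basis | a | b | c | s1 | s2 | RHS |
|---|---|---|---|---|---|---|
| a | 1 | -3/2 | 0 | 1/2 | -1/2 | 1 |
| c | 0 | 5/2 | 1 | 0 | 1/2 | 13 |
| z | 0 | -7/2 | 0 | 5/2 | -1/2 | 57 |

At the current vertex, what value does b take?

b is not in the basis, so in the current basic feasible solution b = 0.

0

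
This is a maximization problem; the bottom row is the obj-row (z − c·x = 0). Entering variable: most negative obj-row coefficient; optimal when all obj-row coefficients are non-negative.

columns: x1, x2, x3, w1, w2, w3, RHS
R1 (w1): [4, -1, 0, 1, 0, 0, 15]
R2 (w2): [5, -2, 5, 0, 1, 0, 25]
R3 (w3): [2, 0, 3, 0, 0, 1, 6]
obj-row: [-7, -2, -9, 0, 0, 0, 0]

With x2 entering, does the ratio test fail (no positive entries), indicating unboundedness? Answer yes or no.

yes

Every constraint-row entry in column x2 is ≤ 0, so increasing x2 is unbounded.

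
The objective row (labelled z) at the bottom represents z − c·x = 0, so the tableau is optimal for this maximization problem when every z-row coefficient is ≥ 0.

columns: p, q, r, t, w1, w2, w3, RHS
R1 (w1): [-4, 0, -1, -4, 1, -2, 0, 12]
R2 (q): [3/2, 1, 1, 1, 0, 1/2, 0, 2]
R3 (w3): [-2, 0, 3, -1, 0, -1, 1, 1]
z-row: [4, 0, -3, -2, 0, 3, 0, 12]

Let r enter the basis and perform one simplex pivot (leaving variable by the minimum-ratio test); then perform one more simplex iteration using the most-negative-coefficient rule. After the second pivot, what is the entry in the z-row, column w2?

Ratio test on column r — row 1: entry -1 ≤ 0; row 2: 2/1 = 2; row 3: 1/3 = 1/3. Minimum is 1/3 at row 3 (w3 leaves); pivot element 3.
Divide row 3 by 3; eliminate column r from the other rows.
Second iteration: most negative z-row entry is -3 in column t, so t enters.
Ratio test on column t — row 1: entry -13/3 ≤ 0; row 2: (5/3)/(4/3) = 5/4; row 3: entry -1/3 ≤ 0. Minimum is 5/4 at row 2 (q leaves); pivot element 4/3.
Divide row 2 by 4/3; eliminate column t from the other rows.
After both pivots, the entry at the z-row, column w2 is 31/8.

31/8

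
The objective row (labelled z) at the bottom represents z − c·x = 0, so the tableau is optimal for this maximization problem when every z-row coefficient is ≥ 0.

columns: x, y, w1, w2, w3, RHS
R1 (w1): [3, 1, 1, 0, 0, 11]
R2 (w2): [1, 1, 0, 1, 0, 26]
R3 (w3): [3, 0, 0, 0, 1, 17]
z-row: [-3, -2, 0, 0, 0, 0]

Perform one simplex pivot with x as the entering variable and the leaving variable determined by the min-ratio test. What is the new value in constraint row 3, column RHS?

6

Ratio test on column x — row 1: 11/3 = 11/3; row 2: 26/1 = 26; row 3: 17/3 = 17/3. Minimum is 11/3 at row 1 (w1 leaves); pivot element 3.
Divide row 1 by 3; eliminate column x from the other rows.
Row 3 update in column RHS: 17 − 3·(11/3) = 6.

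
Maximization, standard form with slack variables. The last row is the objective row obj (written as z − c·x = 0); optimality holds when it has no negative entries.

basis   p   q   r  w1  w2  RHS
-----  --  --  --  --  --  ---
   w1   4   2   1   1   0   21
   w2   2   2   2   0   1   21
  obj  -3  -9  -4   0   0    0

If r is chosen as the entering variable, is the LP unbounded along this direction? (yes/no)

no

Column r has positive entries in row(s) 1, 2, so the ratio test bounds it — not unbounded.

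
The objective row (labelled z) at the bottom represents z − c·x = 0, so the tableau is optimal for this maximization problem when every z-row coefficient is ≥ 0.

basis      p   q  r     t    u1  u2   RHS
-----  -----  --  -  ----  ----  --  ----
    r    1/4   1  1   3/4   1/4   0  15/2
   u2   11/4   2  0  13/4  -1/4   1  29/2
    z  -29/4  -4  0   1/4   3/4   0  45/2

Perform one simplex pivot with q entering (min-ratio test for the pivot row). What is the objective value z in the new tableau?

103/2

Ratio test on column q — row 1: (15/2)/1 = 15/2; row 2: (29/2)/2 = 29/4. Minimum is 29/4 at row 2 (u2 leaves); pivot element 2.
Pivot on row 2; the z-row RHS becomes 45/2 − (-4)·(29/4) = 103/2.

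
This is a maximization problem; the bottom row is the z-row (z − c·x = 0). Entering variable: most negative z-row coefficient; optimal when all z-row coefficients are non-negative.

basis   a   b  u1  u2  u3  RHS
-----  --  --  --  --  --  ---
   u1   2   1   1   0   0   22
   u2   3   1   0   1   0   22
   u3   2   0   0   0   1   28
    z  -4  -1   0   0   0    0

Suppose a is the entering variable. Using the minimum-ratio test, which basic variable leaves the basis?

Column a entries and ratios — u1: 22/2 = 11; u2: 22/3 = 22/3; u3: 28/2 = 14.
Smallest ratio is 22/3 in the row of u2, so u2 leaves.

u2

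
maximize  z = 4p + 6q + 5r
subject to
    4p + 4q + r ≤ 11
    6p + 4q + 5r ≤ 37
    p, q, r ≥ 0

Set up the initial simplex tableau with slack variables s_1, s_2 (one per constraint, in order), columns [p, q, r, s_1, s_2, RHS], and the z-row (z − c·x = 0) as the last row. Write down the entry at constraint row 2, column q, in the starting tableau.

4

Constraint 2 has coefficient 4 on q.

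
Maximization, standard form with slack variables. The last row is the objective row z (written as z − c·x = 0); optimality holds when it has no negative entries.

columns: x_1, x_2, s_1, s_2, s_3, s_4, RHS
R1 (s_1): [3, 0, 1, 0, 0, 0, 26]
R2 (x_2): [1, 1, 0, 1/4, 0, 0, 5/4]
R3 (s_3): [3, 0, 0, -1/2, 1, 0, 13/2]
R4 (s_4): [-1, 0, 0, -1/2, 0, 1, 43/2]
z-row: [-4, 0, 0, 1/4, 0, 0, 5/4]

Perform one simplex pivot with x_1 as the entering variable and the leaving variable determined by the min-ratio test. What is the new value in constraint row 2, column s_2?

Ratio test on column x_1 — row 1: 26/3 = 26/3; row 2: (5/4)/1 = 5/4; row 3: (13/2)/3 = 13/6; row 4: entry -1 ≤ 0. Minimum is 5/4 at row 2 (x_2 leaves); pivot element 1.
Divide row 2 by 1; eliminate column x_1 from the other rows.
In the new row 2, the s_2 entry is the old entry divided by the pivot: (1/4)/1 = 1/4.

1/4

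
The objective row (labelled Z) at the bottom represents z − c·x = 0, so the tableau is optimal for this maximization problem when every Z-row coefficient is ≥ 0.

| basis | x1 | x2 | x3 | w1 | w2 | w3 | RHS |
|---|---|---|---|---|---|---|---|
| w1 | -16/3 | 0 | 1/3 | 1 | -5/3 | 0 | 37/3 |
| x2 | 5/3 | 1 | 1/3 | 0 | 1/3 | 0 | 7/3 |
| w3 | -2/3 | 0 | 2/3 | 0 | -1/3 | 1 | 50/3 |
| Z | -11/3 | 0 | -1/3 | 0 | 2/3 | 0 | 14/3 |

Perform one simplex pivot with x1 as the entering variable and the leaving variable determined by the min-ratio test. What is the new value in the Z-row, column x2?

11/5

Ratio test on column x1 — row 1: entry -16/3 ≤ 0; row 2: (7/3)/(5/3) = 7/5; row 3: entry -2/3 ≤ 0. Minimum is 7/5 at row 2 (x2 leaves); pivot element 5/3.
Divide row 2 by 5/3; eliminate column x1 from the other rows.
Z-row update in column x2: 0 − (-11/3)·(3/5) = 11/5.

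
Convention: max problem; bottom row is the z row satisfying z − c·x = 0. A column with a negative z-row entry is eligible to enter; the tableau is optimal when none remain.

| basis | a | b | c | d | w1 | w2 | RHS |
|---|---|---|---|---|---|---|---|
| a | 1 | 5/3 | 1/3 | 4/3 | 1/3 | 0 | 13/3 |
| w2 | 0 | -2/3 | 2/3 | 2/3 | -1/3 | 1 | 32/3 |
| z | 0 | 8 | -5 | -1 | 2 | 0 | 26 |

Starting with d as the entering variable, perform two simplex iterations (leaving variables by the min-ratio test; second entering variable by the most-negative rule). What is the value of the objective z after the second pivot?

Ratio test on column d — row 1: (13/3)/(4/3) = 13/4; row 2: (32/3)/(2/3) = 16. Minimum is 13/4 at row 1 (a leaves); pivot element 4/3.
Pivot on row 1; the z-row RHS becomes 26 − (-1)·(13/4) = 117/4.
Next entering variable (most negative z-row entry -19/4): c.
Ratio test on column c — row 1: (13/4)/(1/4) = 13; row 2: (17/2)/(1/2) = 17. Minimum is 13 at row 1 (d leaves); pivot element 1/4.
After the second pivot the z-row RHS is 117/4 − (-19/4)·13 = 91.

91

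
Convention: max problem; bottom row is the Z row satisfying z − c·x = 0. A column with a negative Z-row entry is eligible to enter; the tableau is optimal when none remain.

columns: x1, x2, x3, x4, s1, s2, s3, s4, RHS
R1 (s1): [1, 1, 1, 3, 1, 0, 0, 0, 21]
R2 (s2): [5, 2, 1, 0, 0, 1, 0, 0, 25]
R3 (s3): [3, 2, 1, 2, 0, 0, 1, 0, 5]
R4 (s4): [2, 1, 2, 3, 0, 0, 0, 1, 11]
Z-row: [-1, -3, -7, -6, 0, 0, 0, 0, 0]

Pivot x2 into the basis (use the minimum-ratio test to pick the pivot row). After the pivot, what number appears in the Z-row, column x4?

-3

Ratio test on column x2 — row 1: 21/1 = 21; row 2: 25/2 = 25/2; row 3: 5/2 = 5/2; row 4: 11/1 = 11. Minimum is 5/2 at row 3 (s3 leaves); pivot element 2.
Divide row 3 by 2; eliminate column x2 from the other rows.
Z-row update in column x4: -6 − (-3)·1 = -3.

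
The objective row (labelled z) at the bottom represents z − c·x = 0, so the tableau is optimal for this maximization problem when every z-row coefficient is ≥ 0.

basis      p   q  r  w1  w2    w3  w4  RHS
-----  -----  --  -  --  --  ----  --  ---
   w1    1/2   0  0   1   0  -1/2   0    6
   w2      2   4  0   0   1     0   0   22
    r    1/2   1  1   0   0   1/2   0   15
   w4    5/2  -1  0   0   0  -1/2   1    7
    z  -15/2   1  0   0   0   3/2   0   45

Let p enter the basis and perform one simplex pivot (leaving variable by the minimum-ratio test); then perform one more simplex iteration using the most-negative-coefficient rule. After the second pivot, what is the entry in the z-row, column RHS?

437/6

Ratio test on column p — row 1: 6/(1/2) = 12; row 2: 22/2 = 11; row 3: 15/(1/2) = 30; row 4: 7/(5/2) = 14/5. Minimum is 14/5 at row 4 (w4 leaves); pivot element 5/2.
Divide row 4 by 5/2; eliminate column p from the other rows.
Second iteration: most negative z-row entry is -2 in column q, so q enters.
Ratio test on column q — row 1: (23/5)/(1/5) = 23; row 2: (82/5)/(24/5) = 41/12; row 3: (68/5)/(6/5) = 34/3; row 4: entry -2/5 ≤ 0. Minimum is 41/12 at row 2 (w2 leaves); pivot element 24/5.
Divide row 2 by 24/5; eliminate column q from the other rows.
After both pivots, the entry at the z-row, column RHS is 437/6.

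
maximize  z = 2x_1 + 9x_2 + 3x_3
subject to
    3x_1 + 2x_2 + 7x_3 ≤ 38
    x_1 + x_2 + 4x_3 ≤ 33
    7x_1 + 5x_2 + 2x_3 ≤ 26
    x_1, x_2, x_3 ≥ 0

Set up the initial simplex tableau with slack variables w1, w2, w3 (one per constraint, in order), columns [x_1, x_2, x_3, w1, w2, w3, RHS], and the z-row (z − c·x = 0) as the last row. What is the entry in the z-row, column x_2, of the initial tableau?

The z-row carries the negated objective coefficients: the x_2 entry is -9.

-9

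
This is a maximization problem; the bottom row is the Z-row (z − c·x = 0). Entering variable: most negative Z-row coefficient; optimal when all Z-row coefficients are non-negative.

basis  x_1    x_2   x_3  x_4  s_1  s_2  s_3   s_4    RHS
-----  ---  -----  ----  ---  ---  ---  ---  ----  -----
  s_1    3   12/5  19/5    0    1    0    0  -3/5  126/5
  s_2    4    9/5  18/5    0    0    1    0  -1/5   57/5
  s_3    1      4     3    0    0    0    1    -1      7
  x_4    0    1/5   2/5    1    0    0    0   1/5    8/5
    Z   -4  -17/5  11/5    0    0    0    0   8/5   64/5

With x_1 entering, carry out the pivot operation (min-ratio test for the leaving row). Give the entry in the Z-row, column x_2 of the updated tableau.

Ratio test on column x_1 — row 1: (126/5)/3 = 42/5; row 2: (57/5)/4 = 57/20; row 3: 7/1 = 7; row 4: entry 0 ≤ 0. Minimum is 57/20 at row 2 (s_2 leaves); pivot element 4.
Divide row 2 by 4; eliminate column x_1 from the other rows.
Z-row update in column x_2: -17/5 − (-4)·(9/20) = -8/5.

-8/5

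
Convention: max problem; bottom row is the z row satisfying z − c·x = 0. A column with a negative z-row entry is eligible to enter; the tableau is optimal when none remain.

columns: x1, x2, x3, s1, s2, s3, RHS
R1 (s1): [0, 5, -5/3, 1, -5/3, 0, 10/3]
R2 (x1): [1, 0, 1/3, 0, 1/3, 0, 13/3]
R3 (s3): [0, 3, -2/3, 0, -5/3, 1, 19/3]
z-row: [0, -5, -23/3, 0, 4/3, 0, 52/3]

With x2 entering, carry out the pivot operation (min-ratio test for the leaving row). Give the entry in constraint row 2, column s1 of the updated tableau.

Ratio test on column x2 — row 1: (10/3)/5 = 2/3; row 2: entry 0 ≤ 0; row 3: (19/3)/3 = 19/9. Minimum is 2/3 at row 1 (s1 leaves); pivot element 5.
Divide row 1 by 5; eliminate column x2 from the other rows.
Row 2 update in column s1: 0 − 0·(1/5) = 0.

0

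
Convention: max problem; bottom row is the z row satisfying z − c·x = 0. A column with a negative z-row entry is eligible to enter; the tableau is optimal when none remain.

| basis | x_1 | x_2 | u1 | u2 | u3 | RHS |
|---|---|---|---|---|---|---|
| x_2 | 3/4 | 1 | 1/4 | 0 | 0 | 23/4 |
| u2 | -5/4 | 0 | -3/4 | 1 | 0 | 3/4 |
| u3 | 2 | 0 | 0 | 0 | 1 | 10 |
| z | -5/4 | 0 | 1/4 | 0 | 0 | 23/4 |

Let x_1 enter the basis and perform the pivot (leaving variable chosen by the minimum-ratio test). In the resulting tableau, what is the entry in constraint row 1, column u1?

1/4

Ratio test on column x_1 — row 1: (23/4)/(3/4) = 23/3; row 2: entry -5/4 ≤ 0; row 3: 10/2 = 5. Minimum is 5 at row 3 (u3 leaves); pivot element 2.
Divide row 3 by 2; eliminate column x_1 from the other rows.
Row 1 update in column u1: 1/4 − (3/4)·0 = 1/4.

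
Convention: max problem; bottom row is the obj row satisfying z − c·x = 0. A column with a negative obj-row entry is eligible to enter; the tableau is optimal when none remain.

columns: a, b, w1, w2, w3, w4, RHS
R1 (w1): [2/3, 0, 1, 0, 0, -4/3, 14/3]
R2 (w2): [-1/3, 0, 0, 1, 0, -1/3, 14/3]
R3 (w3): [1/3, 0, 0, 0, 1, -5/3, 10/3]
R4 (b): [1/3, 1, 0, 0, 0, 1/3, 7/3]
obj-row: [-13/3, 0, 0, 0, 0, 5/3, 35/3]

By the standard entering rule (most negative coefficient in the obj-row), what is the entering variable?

a

Negative obj-row entries: a: -13/3.
The most negative is -13/3 in column a, so a enters.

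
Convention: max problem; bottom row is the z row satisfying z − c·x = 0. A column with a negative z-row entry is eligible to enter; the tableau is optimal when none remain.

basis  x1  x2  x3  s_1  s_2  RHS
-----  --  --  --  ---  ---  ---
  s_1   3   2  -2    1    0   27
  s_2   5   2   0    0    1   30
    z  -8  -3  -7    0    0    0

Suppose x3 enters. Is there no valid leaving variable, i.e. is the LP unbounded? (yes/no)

yes

Every constraint-row entry in column x3 is ≤ 0, so increasing x3 is unbounded.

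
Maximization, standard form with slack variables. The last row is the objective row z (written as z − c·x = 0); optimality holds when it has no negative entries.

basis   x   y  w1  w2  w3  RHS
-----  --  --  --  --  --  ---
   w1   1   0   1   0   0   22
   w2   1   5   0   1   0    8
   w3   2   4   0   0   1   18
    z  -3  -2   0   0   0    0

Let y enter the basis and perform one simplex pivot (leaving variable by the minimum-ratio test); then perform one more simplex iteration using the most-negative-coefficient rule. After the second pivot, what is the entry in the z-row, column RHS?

24

Ratio test on column y — row 1: entry 0 ≤ 0; row 2: 8/5 = 8/5; row 3: 18/4 = 9/2. Minimum is 8/5 at row 2 (w2 leaves); pivot element 5.
Divide row 2 by 5; eliminate column y from the other rows.
Second iteration: most negative z-row entry is -13/5 in column x, so x enters.
Ratio test on column x — row 1: 22/1 = 22; row 2: (8/5)/(1/5) = 8; row 3: (58/5)/(6/5) = 29/3. Minimum is 8 at row 2 (y leaves); pivot element 1/5.
Divide row 2 by 1/5; eliminate column x from the other rows.
After both pivots, the entry at the z-row, column RHS is 24.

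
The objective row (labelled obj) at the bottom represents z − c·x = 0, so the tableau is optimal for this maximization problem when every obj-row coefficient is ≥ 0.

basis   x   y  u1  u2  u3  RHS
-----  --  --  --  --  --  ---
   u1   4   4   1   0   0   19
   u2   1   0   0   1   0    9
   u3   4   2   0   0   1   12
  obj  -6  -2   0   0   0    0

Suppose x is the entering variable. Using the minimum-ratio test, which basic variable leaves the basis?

Column x entries and ratios — u1: 19/4 = 19/4; u2: 9/1 = 9; u3: 12/4 = 3.
Smallest ratio is 3 in the row of u3, so u3 leaves.

u3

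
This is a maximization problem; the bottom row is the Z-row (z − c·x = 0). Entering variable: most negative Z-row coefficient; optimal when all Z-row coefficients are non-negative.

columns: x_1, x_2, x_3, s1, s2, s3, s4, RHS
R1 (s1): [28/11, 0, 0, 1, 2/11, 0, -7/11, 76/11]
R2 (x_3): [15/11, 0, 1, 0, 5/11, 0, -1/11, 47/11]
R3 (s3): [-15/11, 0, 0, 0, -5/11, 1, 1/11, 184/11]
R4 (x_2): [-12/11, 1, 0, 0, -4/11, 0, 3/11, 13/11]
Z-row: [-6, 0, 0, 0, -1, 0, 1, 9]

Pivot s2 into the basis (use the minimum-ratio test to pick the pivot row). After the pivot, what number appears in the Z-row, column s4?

Ratio test on column s2 — row 1: (76/11)/(2/11) = 38; row 2: (47/11)/(5/11) = 47/5; row 3: entry -5/11 ≤ 0; row 4: entry -4/11 ≤ 0. Minimum is 47/5 at row 2 (x_3 leaves); pivot element 5/11.
Divide row 2 by 5/11; eliminate column s2 from the other rows.
Z-row update in column s4: 1 − (-1)·(-1/5) = 4/5.

4/5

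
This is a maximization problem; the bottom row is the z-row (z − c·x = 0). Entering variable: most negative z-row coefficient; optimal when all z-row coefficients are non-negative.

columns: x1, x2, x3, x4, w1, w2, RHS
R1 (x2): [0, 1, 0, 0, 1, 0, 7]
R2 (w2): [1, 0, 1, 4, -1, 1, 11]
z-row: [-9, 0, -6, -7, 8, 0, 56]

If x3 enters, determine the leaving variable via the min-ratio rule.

w2

Column x3 entries and ratios — x2: 0 ≤ 0, skip; w2: 11/1 = 11.
Smallest ratio is 11 in the row of w2, so w2 leaves.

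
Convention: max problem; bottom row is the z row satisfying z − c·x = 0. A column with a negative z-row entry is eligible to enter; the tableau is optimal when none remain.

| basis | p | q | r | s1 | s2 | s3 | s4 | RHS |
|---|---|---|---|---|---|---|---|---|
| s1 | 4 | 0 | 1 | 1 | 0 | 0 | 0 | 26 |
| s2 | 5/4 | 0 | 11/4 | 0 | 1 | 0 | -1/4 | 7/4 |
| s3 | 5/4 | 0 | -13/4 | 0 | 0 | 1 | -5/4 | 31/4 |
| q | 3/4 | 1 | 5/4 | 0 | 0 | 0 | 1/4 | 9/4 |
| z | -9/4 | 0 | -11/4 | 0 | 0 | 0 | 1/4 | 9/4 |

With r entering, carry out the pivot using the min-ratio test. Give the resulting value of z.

Ratio test on column r — row 1: 26/1 = 26; row 2: (7/4)/(11/4) = 7/11; row 3: entry -13/4 ≤ 0; row 4: (9/4)/(5/4) = 9/5. Minimum is 7/11 at row 2 (s2 leaves); pivot element 11/4.
Pivot on row 2; the z-row RHS becomes 9/4 − (-11/4)·(7/11) = 4.

4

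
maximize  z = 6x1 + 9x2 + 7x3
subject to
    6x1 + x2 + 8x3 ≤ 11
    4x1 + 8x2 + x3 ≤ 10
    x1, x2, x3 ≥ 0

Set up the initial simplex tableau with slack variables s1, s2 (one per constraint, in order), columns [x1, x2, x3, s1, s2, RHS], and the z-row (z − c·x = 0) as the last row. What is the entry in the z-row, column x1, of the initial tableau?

The z-row carries the negated objective coefficients: the x1 entry is -6.

-6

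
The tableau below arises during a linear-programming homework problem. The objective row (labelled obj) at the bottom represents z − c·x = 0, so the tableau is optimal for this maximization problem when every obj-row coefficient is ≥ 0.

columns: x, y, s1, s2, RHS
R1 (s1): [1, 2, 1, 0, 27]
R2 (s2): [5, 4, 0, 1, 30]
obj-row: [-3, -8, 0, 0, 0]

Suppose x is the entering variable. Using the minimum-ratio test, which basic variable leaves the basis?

Column x entries and ratios — s1: 27/1 = 27; s2: 30/5 = 6.
Smallest ratio is 6 in the row of s2, so s2 leaves.

s2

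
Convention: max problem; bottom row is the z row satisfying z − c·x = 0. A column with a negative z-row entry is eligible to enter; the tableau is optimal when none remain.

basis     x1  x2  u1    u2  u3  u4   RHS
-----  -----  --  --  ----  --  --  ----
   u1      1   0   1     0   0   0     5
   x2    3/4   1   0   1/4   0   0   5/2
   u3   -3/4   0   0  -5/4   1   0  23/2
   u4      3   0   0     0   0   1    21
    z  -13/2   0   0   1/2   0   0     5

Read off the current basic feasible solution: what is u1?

5

u1 is basic (row 1); its value is the RHS of that row, 5.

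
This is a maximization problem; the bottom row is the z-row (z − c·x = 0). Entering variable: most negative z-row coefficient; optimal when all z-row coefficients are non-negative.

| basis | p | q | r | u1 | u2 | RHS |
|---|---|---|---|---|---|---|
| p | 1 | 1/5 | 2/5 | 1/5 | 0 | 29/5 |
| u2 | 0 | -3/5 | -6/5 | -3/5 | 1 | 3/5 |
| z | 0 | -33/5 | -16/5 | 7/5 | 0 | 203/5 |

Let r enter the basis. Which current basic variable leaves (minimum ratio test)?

p

Column r entries and ratios — p: (29/5)/(2/5) = 29/2; u2: -6/5 ≤ 0, skip.
Smallest ratio is 29/2 in the row of p, so p leaves.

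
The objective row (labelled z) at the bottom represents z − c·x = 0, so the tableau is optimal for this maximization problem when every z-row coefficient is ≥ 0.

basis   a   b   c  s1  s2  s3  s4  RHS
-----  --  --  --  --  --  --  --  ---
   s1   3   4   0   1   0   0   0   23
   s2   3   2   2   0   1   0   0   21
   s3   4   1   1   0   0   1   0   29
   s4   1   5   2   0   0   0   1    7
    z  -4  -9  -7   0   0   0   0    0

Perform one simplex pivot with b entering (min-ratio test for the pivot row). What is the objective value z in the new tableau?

Ratio test on column b — row 1: 23/4 = 23/4; row 2: 21/2 = 21/2; row 3: 29/1 = 29; row 4: 7/5 = 7/5. Minimum is 7/5 at row 4 (s4 leaves); pivot element 5.
Pivot on row 4; the z-row RHS becomes 0 − (-9)·(7/5) = 63/5.

63/5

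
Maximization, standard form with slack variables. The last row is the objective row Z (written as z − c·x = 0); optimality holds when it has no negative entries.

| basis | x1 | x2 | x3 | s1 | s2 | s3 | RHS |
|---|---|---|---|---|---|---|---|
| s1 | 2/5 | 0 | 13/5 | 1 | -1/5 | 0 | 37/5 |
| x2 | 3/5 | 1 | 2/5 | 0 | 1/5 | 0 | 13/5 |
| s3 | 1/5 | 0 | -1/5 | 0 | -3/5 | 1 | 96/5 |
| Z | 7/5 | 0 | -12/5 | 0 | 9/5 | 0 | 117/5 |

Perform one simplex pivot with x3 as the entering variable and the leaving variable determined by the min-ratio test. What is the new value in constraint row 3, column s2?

-8/13

Ratio test on column x3 — row 1: (37/5)/(13/5) = 37/13; row 2: (13/5)/(2/5) = 13/2; row 3: entry -1/5 ≤ 0. Minimum is 37/13 at row 1 (s1 leaves); pivot element 13/5.
Divide row 1 by 13/5; eliminate column x3 from the other rows.
Row 3 update in column s2: -3/5 − (-1/5)·(-1/13) = -8/13.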